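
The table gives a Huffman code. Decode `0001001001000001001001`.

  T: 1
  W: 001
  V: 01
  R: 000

Read left to right; each codeword is recognised as soon as it completes (prefix code):
  000→R | 1→T | 001→W | 001→W | 000→R | 001→W | 001→W | 001→W
Decoded message: RTWWRWWW

RTWWRWWW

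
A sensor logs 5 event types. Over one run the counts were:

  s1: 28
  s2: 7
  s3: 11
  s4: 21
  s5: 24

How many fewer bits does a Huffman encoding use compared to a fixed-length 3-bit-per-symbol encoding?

73

Fixed-length: 3 bits × 91 symbols = 273 bits.
Huffman merges:
merge s2(7) and s3(11): 18
merge 18 and s4(21): 39
merge s5(24) and s1(28): 52
merge 39 and 52: 91
Huffman total = 18 + 39 + 52 + 91 = 200 bits.
Saving = 273 − 200 = 73 bits.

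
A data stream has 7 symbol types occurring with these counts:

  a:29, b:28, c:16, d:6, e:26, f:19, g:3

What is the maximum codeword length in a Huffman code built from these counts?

Merge the two lowest-weight nodes at each step:
g(3) + d(6) → 9
9 + c(16) → 25
f(19) + 25 → 44
e(26) + b(28) → 54
a(29) + 44 → 73
54 + 73 → 127
The rarest symbols sit at the bottom; the longest codeword is 5 bits.

5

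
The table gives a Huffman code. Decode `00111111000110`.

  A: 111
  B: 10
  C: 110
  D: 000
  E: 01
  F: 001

FACFB

Read left to right; each codeword is recognised as soon as it completes (prefix code):
  001→F | 111→A | 110→C | 001→F | 10→B
Decoded message: FACFB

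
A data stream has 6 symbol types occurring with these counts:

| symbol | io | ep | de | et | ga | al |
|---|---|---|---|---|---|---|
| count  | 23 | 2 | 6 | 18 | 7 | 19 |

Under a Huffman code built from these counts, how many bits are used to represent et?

2

Huffman merges, smallest pair first:
ep(2) + de(6) → 8
ga(7) + 8 → 15
15 + et(18) → 33
al(19) + io(23) → 42
33 + 42 → 75
et sits 2 levels below the root, so its codeword is 2 bits.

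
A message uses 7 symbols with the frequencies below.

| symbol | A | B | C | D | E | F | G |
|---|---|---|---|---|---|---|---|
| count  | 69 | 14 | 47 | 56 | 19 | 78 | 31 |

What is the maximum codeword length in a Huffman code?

4

Merge the two lowest-weight nodes at each step:
B(14) + E(19) → 33
G(31) + 33 → 64
C(47) + D(56) → 103
64 + A(69) → 133
F(78) + 103 → 181
133 + 181 → 314
Maximum depth reached is 4.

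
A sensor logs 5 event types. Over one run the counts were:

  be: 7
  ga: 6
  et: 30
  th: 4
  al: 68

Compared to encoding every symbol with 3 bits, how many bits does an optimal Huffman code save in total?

Fixed-length: 3 bits × 115 symbols = 345 bits.
Huffman merges:
combine th(4), ga(6) → 10
combine be(7), 10 → 17
combine 17, et(30) → 47
combine 47, al(68) → 115
Huffman total = 10 + 17 + 47 + 115 = 189 bits.
Saving = 345 − 189 = 156 bits.

156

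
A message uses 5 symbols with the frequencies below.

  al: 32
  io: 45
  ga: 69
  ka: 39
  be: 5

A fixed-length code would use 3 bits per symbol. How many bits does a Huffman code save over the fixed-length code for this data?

153

Fixed-length: 3 bits × 190 symbols = 570 bits.
Huffman merges:
combine be(5), al(32) → 37
combine 37, ka(39) → 76
combine io(45), ga(69) → 114
combine 76, 114 → 190
Huffman total = 37 + 76 + 114 + 190 = 417 bits.
Saving = 570 − 417 = 153 bits.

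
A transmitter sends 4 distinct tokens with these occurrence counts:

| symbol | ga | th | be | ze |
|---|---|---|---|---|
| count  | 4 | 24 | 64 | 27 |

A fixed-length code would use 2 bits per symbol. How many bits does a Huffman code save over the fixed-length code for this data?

Fixed-length: 2 bits × 119 symbols = 238 bits.
Huffman merges:
combine ga(4), th(24) → 28
combine ze(27), 28 → 55
combine 55, be(64) → 119
Huffman total = 28 + 55 + 119 = 202 bits.
Saving = 238 − 202 = 36 bits.

36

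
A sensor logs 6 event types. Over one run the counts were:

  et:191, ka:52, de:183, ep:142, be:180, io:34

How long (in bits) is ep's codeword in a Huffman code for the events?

Build the tree from the bottom:
io(34) + ka(52) → 86
86 + ep(142) → 228
be(180) + de(183) → 363
et(191) + 228 → 419
363 + 419 → 782
ep sits 3 levels below the root, so its codeword is 3 bits.

3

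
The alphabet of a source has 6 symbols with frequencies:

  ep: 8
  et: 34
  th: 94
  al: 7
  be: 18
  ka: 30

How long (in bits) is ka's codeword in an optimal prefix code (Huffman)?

3

Huffman merges, smallest pair first:
merge al(7) and ep(8): 15
merge 15 and be(18): 33
merge ka(30) and 33: 63
merge et(34) and 63: 97
merge th(94) and 97: 191
ka's leaf is at depth 3, giving a 3-bit codeword.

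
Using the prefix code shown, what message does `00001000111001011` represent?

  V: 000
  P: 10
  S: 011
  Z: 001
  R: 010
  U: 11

Read left to right; each codeword is recognised as soon as it completes (prefix code):
  000→V | 010→R | 001→Z | 11→U | 001→Z | 011→S
Decoded message: VRZUZS

VRZUZS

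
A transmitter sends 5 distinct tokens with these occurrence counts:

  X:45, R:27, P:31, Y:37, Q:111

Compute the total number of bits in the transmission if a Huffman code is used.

531

Merge the two smallest weights repeatedly:
merge R(27) and P(31): 58
merge Y(37) and X(45): 82
merge 58 and 82: 140
merge Q(111) and 140: 251
Total encoded bits = sum of merged weights = 58 + 82 + 140 + 251 = 531.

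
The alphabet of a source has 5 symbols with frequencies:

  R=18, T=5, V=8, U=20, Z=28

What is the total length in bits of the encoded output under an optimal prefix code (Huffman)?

171

Build the Huffman tree bottom-up:
combine T(5), V(8) → 13
combine 13, R(18) → 31
combine U(20), Z(28) → 48
combine 31, 48 → 79
The encoded length is the sum of every internal node's weight: 13 + 31 + 48 + 79 = 171 bits.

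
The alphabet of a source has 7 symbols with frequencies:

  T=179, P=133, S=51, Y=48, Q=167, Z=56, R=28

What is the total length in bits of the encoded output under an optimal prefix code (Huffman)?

Build the Huffman tree bottom-up:
R(28) + Y(48) → 76
S(51) + Z(56) → 107
76 + 107 → 183
P(133) + Q(167) → 300
T(179) + 183 → 362
300 + 362 → 662
The encoded length is the sum of every internal node's weight: 76 + 107 + 183 + 300 + 362 + 662 = 1690 bits.

1690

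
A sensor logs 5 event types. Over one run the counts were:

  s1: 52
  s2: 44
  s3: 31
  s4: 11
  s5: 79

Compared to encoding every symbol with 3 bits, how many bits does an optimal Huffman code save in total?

175

Fixed-length: 3 bits × 217 symbols = 651 bits.
Huffman merges:
merge s4(11) and s3(31): 42
merge 42 and s2(44): 86
merge s1(52) and s5(79): 131
merge 86 and 131: 217
Huffman total = 42 + 86 + 131 + 217 = 476 bits.
Saving = 651 − 476 = 175 bits.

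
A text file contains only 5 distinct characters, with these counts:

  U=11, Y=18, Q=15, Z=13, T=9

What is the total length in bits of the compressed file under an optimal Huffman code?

Build the Huffman tree bottom-up:
combine T(9), U(11) → 20
combine Z(13), Q(15) → 28
combine Y(18), 20 → 38
combine 28, 38 → 66
Each symbol's bit-cost is frequency × depth; summing gives 152 bits (equivalently 20 + 28 + 38 + 66).

152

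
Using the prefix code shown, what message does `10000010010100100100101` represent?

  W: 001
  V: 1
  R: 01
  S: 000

Read left to right; each codeword is recognised as soon as it completes (prefix code):
  1→V | 000→S | 001→W | 001→W | 01→R | 001→W | 001→W | 001→W | 01→R
Decoded message: VSWWRWWWR

VSWWRWWWR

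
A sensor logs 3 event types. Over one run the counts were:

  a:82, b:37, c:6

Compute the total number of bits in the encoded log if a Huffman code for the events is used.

168

Build the Huffman tree bottom-up:
merge c(6) and b(37): 43
merge 43 and a(82): 125
Total encoded bits = sum of merged weights = 43 + 125 = 168.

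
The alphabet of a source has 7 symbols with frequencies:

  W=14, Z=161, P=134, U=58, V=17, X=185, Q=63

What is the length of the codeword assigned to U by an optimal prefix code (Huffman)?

4

Huffman merges, smallest pair first:
combine W(14), V(17) → 31
combine 31, U(58) → 89
combine Q(63), 89 → 152
combine P(134), 152 → 286
combine Z(161), X(185) → 346
combine 286, 346 → 632
U's leaf is at depth 4, giving a 4-bit codeword.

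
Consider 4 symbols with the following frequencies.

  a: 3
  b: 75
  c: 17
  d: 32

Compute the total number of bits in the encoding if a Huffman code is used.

199

Greedily combine the two least-frequent nodes:
combine a(3), c(17) → 20
combine 20, d(32) → 52
combine 52, b(75) → 127
Total encoded bits = sum of merged weights = 20 + 52 + 127 = 199.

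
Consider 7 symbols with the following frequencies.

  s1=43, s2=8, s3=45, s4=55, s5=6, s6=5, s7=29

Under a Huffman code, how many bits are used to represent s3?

Build the tree from the bottom:
s6(5) + s5(6) → 11
s2(8) + 11 → 19
19 + s7(29) → 48
s1(43) + s3(45) → 88
48 + s4(55) → 103
88 + 103 → 191
s3 sits 2 levels below the root, so its codeword is 2 bits.

2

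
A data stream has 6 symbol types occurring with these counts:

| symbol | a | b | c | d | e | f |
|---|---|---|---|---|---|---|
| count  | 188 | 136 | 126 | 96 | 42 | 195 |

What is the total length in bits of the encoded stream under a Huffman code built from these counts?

Merge the two smallest weights repeatedly:
merge e(42) and d(96): 138
merge c(126) and b(136): 262
merge 138 and a(188): 326
merge f(195) and 262: 457
merge 326 and 457: 783
Each symbol's bit-cost is frequency × depth; summing gives 1966 bits (equivalently 138 + 262 + 326 + 457 + 783).

1966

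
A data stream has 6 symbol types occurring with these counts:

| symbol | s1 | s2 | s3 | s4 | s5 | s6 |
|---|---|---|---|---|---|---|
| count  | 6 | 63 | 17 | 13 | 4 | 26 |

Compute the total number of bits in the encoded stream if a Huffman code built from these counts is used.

Merge the two smallest weights repeatedly:
merge s5(4) and s1(6): 10
merge 10 and s4(13): 23
merge s3(17) and 23: 40
merge s6(26) and 40: 66
merge s2(63) and 66: 129
Each symbol's bit-cost is frequency × depth; summing gives 268 bits (equivalently 10 + 23 + 40 + 66 + 129).

268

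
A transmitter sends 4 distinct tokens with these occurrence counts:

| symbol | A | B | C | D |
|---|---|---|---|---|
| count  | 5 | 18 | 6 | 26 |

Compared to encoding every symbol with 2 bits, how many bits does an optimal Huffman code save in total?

Fixed-length: 2 bits × 55 symbols = 110 bits.
Huffman merges:
A(5) + C(6) → 11
11 + B(18) → 29
D(26) + 29 → 55
Huffman total = 11 + 29 + 55 = 95 bits.
Saving = 110 − 95 = 15 bits.

15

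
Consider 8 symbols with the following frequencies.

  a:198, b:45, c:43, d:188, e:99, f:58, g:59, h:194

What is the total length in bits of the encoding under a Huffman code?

Build the Huffman tree bottom-up:
c(43) + b(45) → 88
f(58) + g(59) → 117
88 + e(99) → 187
117 + 187 → 304
d(188) + h(194) → 382
a(198) + 304 → 502
382 + 502 → 884
Total encoded bits = sum of merged weights = 88 + 117 + 187 + 304 + 382 + 502 + 884 = 2464.

2464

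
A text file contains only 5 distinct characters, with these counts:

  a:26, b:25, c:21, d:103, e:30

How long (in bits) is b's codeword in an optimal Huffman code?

Huffman merges, smallest pair first:
c(21) + b(25) → 46
a(26) + e(30) → 56
46 + 56 → 102
102 + d(103) → 205
The subtree containing b is merged 3 times, so code length = 3.

3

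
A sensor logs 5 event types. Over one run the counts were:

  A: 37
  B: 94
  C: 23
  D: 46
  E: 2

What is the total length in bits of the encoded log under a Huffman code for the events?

397

Build the Huffman tree bottom-up:
merge E(2) and C(23): 25
merge 25 and A(37): 62
merge D(46) and 62: 108
merge B(94) and 108: 202
The encoded length is the sum of every internal node's weight: 25 + 62 + 108 + 202 = 397 bits.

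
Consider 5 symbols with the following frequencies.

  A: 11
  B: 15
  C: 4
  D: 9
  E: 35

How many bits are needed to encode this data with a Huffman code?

Merge the two smallest weights repeatedly:
C(4) + D(9) → 13
A(11) + 13 → 24
B(15) + 24 → 39
E(35) + 39 → 74
Each symbol's bit-cost is frequency × depth; summing gives 150 bits (equivalently 13 + 24 + 39 + 74).

150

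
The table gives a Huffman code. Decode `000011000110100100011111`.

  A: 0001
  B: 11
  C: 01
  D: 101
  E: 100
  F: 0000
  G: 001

Read left to right; each codeword is recognised as soon as it completes (prefix code):
  0000→F | 11→B | 0001→A | 101→D | 001→G | 0001→A | 11→B | 11→B
Decoded message: FBADGABB

FBADGABB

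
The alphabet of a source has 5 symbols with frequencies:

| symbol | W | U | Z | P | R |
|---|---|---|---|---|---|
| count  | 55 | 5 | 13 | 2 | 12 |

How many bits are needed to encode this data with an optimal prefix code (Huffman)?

145

Greedily combine the two least-frequent nodes:
combine P(2), U(5) → 7
combine 7, R(12) → 19
combine Z(13), 19 → 32
combine 32, W(55) → 87
The encoded length is the sum of every internal node's weight: 7 + 19 + 32 + 87 = 145 bits.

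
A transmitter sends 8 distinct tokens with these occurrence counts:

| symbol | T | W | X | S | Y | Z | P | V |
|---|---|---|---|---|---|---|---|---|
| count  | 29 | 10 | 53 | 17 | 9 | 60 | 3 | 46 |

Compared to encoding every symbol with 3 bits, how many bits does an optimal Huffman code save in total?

Fixed-length: 3 bits × 227 symbols = 681 bits.
Huffman merges:
combine P(3), Y(9) → 12
combine W(10), 12 → 22
combine S(17), 22 → 39
combine T(29), 39 → 68
combine V(46), X(53) → 99
combine Z(60), 68 → 128
combine 99, 128 → 227
Huffman total = 12 + 22 + 39 + 68 + 99 + 128 + 227 = 595 bits.
Saving = 681 − 595 = 86 bits.

86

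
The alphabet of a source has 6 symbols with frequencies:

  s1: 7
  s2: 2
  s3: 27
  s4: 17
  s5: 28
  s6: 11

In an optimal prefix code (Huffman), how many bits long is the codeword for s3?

2

Build the tree from the bottom:
s2(2) + s1(7) → 9
9 + s6(11) → 20
s4(17) + 20 → 37
s3(27) + s5(28) → 55
37 + 55 → 92
s3 sits 2 levels below the root, so its codeword is 2 bits.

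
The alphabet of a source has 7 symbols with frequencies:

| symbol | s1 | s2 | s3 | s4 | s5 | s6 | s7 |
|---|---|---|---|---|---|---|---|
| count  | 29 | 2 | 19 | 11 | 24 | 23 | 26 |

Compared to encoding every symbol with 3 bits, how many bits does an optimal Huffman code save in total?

42

Fixed-length: 3 bits × 134 symbols = 402 bits.
Huffman merges:
merge s2(2) and s4(11): 13
merge 13 and s3(19): 32
merge s6(23) and s5(24): 47
merge s7(26) and s1(29): 55
merge 32 and 47: 79
merge 55 and 79: 134
Huffman total = 13 + 32 + 47 + 55 + 79 + 134 = 360 bits.
Saving = 402 − 360 = 42 bits.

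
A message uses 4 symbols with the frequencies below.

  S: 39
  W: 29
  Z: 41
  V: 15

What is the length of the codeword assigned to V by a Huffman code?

Build the tree from the bottom:
combine V(15), W(29) → 44
combine S(39), Z(41) → 80
combine 44, 80 → 124
V's leaf is at depth 2, giving a 2-bit codeword.

2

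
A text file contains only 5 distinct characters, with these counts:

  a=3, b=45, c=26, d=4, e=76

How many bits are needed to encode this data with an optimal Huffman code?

Merge the two smallest weights repeatedly:
a(3) + d(4) → 7
7 + c(26) → 33
33 + b(45) → 78
e(76) + 78 → 154
The encoded length is the sum of every internal node's weight: 7 + 33 + 78 + 154 = 272 bits.

272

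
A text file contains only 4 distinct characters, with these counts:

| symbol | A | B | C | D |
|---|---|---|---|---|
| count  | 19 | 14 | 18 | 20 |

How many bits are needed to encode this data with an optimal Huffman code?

Greedily combine the two least-frequent nodes:
B(14) + C(18) → 32
A(19) + D(20) → 39
32 + 39 → 71
Total encoded bits = sum of merged weights = 32 + 39 + 71 = 142.

142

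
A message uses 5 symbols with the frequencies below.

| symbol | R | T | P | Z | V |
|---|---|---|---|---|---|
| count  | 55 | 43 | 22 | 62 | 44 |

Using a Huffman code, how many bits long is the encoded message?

Greedily combine the two least-frequent nodes:
combine P(22), T(43) → 65
combine V(44), R(55) → 99
combine Z(62), 65 → 127
combine 99, 127 → 226
Each symbol's bit-cost is frequency × depth; summing gives 517 bits (equivalently 65 + 99 + 127 + 226).

517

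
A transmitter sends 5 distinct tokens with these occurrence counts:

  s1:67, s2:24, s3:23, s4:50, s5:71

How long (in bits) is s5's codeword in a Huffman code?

2

Huffman merges, smallest pair first:
combine s3(23), s2(24) → 47
combine 47, s4(50) → 97
combine s1(67), s5(71) → 138
combine 97, 138 → 235
s5 sits 2 levels below the root, so its codeword is 2 bits.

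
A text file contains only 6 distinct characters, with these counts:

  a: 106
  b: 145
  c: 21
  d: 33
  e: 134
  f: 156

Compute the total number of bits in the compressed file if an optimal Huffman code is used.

Greedily combine the two least-frequent nodes:
c(21) + d(33) → 54
54 + a(106) → 160
e(134) + b(145) → 279
f(156) + 160 → 316
279 + 316 → 595
The encoded length is the sum of every internal node's weight: 54 + 160 + 279 + 316 + 595 = 1404 bits.

1404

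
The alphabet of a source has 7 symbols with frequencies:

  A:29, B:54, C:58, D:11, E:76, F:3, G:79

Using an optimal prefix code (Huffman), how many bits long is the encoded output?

Merge the two smallest weights repeatedly:
F(3) + D(11) → 14
14 + A(29) → 43
43 + B(54) → 97
C(58) + E(76) → 134
G(79) + 97 → 176
134 + 176 → 310
Each symbol's bit-cost is frequency × depth; summing gives 774 bits (equivalently 14 + 43 + 97 + 134 + 176 + 310).

774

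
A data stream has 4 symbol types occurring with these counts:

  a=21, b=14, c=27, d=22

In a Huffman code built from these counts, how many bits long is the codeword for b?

2

Huffman merges, smallest pair first:
combine b(14), a(21) → 35
combine d(22), c(27) → 49
combine 35, 49 → 84
b sits 2 levels below the root, so its codeword is 2 bits.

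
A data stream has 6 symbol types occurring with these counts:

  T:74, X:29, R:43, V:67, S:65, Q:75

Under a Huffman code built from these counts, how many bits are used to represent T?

Huffman merges, smallest pair first:
combine X(29), R(43) → 72
combine S(65), V(67) → 132
combine 72, T(74) → 146
combine Q(75), 132 → 207
combine 146, 207 → 353
The subtree containing T is merged 2 times, so code length = 2.

2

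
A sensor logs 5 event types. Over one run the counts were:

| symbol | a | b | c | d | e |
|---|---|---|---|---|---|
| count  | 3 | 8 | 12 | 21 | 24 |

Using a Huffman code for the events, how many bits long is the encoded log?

146

Merge the two smallest weights repeatedly:
a(3) + b(8) → 11
11 + c(12) → 23
d(21) + 23 → 44
e(24) + 44 → 68
Each symbol's bit-cost is frequency × depth; summing gives 146 bits (equivalently 11 + 23 + 44 + 68).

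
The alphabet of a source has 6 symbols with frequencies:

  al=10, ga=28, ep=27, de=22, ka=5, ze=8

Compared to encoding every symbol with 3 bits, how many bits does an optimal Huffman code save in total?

Fixed-length: 3 bits × 100 symbols = 300 bits.
Huffman merges:
ka(5) + ze(8) → 13
al(10) + 13 → 23
de(22) + 23 → 45
ep(27) + ga(28) → 55
45 + 55 → 100
Huffman total = 13 + 23 + 45 + 55 + 100 = 236 bits.
Saving = 300 − 236 = 64 bits.

64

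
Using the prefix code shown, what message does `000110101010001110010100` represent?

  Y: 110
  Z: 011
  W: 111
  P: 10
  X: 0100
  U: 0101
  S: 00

Read left to right; each codeword is recognised as soon as it completes (prefix code):
  00→S | 011→Z | 0101→U | 0100→X | 011→Z | 10→P | 0101→U | 00→S
Decoded message: SZUXZPUS

SZUXZPUS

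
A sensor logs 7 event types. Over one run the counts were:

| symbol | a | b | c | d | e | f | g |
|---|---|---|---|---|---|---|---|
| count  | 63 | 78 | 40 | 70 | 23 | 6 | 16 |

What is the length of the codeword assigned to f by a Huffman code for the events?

Huffman merges, smallest pair first:
merge f(6) and g(16): 22
merge 22 and e(23): 45
merge c(40) and 45: 85
merge a(63) and d(70): 133
merge b(78) and 85: 163
merge 133 and 163: 296
f's leaf is at depth 5, giving a 5-bit codeword.

5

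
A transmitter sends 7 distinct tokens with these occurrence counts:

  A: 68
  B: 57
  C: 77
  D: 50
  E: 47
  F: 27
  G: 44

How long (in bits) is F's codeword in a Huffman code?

3

Repeatedly merge the two smallest:
combine F(27), G(44) → 71
combine E(47), D(50) → 97
combine B(57), A(68) → 125
combine 71, C(77) → 148
combine 97, 125 → 222
combine 148, 222 → 370
The subtree containing F is merged 3 times, so code length = 3.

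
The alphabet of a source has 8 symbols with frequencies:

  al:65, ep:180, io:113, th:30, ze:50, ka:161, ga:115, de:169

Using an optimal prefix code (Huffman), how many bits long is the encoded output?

2525

Merge the two smallest weights repeatedly:
merge th(30) and ze(50): 80
merge al(65) and 80: 145
merge io(113) and ga(115): 228
merge 145 and ka(161): 306
merge de(169) and ep(180): 349
merge 228 and 306: 534
merge 349 and 534: 883
Total encoded bits = sum of merged weights = 80 + 145 + 228 + 306 + 349 + 534 + 883 = 2525.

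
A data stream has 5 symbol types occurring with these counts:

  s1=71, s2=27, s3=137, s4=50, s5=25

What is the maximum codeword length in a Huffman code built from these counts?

4

Merge the two lowest-weight nodes at each step:
combine s5(25), s2(27) → 52
combine s4(50), 52 → 102
combine s1(71), 102 → 173
combine s3(137), 173 → 310
Maximum depth reached is 4.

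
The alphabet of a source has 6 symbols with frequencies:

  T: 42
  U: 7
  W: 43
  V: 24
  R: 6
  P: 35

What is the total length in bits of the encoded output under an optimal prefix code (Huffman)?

364

Merge the two smallest weights repeatedly:
combine R(6), U(7) → 13
combine 13, V(24) → 37
combine P(35), 37 → 72
combine T(42), W(43) → 85
combine 72, 85 → 157
Total encoded bits = sum of merged weights = 13 + 37 + 72 + 85 + 157 = 364.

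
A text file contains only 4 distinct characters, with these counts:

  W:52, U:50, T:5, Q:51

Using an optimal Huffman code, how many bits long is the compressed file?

316

Merge the two smallest weights repeatedly:
merge T(5) and U(50): 55
merge Q(51) and W(52): 103
merge 55 and 103: 158
Total encoded bits = sum of merged weights = 55 + 103 + 158 = 316.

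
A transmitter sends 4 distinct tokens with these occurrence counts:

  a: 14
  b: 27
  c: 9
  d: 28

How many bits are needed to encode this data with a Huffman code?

151

Build the Huffman tree bottom-up:
merge c(9) and a(14): 23
merge 23 and b(27): 50
merge d(28) and 50: 78
The encoded length is the sum of every internal node's weight: 23 + 50 + 78 = 151 bits.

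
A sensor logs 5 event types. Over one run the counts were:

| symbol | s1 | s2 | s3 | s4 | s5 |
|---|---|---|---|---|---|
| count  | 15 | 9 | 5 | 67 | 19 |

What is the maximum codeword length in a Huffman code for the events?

Merge the two lowest-weight nodes at each step:
s3(5) + s2(9) → 14
14 + s1(15) → 29
s5(19) + 29 → 48
48 + s4(67) → 115
The first pair merged (s3, s2) ends up deepest, at depth 4.

4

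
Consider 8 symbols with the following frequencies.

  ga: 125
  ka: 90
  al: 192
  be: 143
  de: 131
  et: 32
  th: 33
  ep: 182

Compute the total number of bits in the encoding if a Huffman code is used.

Merge the two smallest weights repeatedly:
combine et(32), th(33) → 65
combine 65, ka(90) → 155
combine ga(125), de(131) → 256
combine be(143), 155 → 298
combine ep(182), al(192) → 374
combine 256, 298 → 554
combine 374, 554 → 928
Each symbol's bit-cost is frequency × depth; summing gives 2630 bits (equivalently 65 + 155 + 256 + 298 + 374 + 554 + 928).

2630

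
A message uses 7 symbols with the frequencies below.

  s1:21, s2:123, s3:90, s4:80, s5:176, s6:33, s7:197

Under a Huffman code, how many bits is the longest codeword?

4

Merge the two lowest-weight nodes at each step:
merge s1(21) and s6(33): 54
merge 54 and s4(80): 134
merge s3(90) and s2(123): 213
merge 134 and s5(176): 310
merge s7(197) and 213: 410
merge 310 and 410: 720
The rarest symbols sit at the bottom; the longest codeword is 4 bits.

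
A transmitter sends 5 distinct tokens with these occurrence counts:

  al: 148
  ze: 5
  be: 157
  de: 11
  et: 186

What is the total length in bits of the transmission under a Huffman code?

1008

Merge the two smallest weights repeatedly:
merge ze(5) and de(11): 16
merge 16 and al(148): 164
merge be(157) and 164: 321
merge et(186) and 321: 507
Each symbol's bit-cost is frequency × depth; summing gives 1008 bits (equivalently 16 + 164 + 321 + 507).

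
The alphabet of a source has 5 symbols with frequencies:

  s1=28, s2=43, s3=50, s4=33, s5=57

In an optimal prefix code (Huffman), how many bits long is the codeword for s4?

Build the tree from the bottom:
combine s1(28), s4(33) → 61
combine s2(43), s3(50) → 93
combine s5(57), 61 → 118
combine 93, 118 → 211
s4's leaf is at depth 3, giving a 3-bit codeword.

3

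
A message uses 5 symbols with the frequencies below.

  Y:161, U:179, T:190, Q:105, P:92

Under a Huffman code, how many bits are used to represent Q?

Repeatedly merge the two smallest:
P(92) + Q(105) → 197
Y(161) + U(179) → 340
T(190) + 197 → 387
340 + 387 → 727
Q sits 3 levels below the root, so its codeword is 3 bits.

3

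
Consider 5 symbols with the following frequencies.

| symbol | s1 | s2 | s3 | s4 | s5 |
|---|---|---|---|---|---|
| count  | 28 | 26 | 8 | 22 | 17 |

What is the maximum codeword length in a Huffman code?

Merge the two lowest-weight nodes at each step:
merge s3(8) and s5(17): 25
merge s4(22) and 25: 47
merge s2(26) and s1(28): 54
merge 47 and 54: 101
The rarest symbols sit at the bottom; the longest codeword is 3 bits.

3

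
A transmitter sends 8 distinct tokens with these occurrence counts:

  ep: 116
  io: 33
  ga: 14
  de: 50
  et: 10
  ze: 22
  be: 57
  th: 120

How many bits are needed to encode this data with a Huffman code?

Greedily combine the two least-frequent nodes:
et(10) + ga(14) → 24
ze(22) + 24 → 46
io(33) + 46 → 79
de(50) + be(57) → 107
79 + 107 → 186
ep(116) + th(120) → 236
186 + 236 → 422
The encoded length is the sum of every internal node's weight: 24 + 46 + 79 + 107 + 186 + 236 + 422 = 1100 bits.

1100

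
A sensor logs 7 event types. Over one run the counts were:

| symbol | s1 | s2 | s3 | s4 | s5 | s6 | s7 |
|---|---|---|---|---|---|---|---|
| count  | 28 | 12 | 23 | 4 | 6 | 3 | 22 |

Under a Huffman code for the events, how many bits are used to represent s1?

2

Build the tree from the bottom:
s6(3) + s4(4) → 7
s5(6) + 7 → 13
s2(12) + 13 → 25
s7(22) + s3(23) → 45
25 + s1(28) → 53
45 + 53 → 98
s1's leaf is at depth 2, giving a 2-bit codeword.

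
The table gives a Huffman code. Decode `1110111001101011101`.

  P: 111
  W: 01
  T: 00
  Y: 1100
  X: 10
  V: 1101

PWYVWV

Read left to right; each codeword is recognised as soon as it completes (prefix code):
  111→P | 01→W | 1100→Y | 1101→V | 01→W | 1101→V
Decoded message: PWYVWV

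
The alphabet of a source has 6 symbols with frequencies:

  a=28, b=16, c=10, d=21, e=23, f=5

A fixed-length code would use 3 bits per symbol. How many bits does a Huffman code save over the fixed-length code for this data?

57

Fixed-length: 3 bits × 103 symbols = 309 bits.
Huffman merges:
combine f(5), c(10) → 15
combine 15, b(16) → 31
combine d(21), e(23) → 44
combine a(28), 31 → 59
combine 44, 59 → 103
Huffman total = 15 + 31 + 44 + 59 + 103 = 252 bits.
Saving = 309 − 252 = 57 bits.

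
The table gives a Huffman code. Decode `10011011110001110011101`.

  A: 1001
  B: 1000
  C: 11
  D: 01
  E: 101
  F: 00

Read left to right; each codeword is recognised as soon as it completes (prefix code):
  1001→A | 101→E | 11→C | 1000→B | 11→C | 1001→A | 11→C | 01→D
Decoded message: AECBCACD

AECBCACD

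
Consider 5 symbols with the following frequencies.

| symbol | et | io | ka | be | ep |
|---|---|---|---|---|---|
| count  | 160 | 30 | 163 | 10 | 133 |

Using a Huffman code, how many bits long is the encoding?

Greedily combine the two least-frequent nodes:
be(10) + io(30) → 40
40 + ep(133) → 173
et(160) + ka(163) → 323
173 + 323 → 496
The encoded length is the sum of every internal node's weight: 40 + 173 + 323 + 496 = 1032 bits.

1032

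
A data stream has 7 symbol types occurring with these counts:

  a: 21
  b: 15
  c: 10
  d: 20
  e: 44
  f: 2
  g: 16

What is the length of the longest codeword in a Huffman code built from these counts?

Merge the two lowest-weight nodes at each step:
f(2) + c(10) → 12
12 + b(15) → 27
g(16) + d(20) → 36
a(21) + 27 → 48
36 + e(44) → 80
48 + 80 → 128
Maximum depth reached is 4.

4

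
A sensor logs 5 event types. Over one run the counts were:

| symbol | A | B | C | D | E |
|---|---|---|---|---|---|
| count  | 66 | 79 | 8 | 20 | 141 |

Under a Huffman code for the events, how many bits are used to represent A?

Build the tree from the bottom:
combine C(8), D(20) → 28
combine 28, A(66) → 94
combine B(79), 94 → 173
combine E(141), 173 → 314
A's leaf is at depth 3, giving a 3-bit codeword.

3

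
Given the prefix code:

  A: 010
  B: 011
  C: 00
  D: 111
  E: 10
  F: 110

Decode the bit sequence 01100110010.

BCFA

Read left to right; each codeword is recognised as soon as it completes (prefix code):
  011→B | 00→C | 110→F | 010→A
Decoded message: BCFA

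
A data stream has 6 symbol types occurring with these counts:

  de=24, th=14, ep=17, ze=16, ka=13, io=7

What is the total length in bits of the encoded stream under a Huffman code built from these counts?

Greedily combine the two least-frequent nodes:
combine io(7), ka(13) → 20
combine th(14), ze(16) → 30
combine ep(17), 20 → 37
combine de(24), 30 → 54
combine 37, 54 → 91
Each symbol's bit-cost is frequency × depth; summing gives 232 bits (equivalently 20 + 30 + 37 + 54 + 91).

232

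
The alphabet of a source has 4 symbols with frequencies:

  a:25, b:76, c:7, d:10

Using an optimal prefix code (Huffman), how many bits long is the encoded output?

Greedily combine the two least-frequent nodes:
combine c(7), d(10) → 17
combine 17, a(25) → 42
combine 42, b(76) → 118
The encoded length is the sum of every internal node's weight: 17 + 42 + 118 = 177 bits.

177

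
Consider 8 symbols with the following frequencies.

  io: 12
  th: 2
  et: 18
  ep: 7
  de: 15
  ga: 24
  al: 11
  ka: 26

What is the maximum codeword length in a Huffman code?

5

Merge the two lowest-weight nodes at each step:
combine th(2), ep(7) → 9
combine 9, al(11) → 20
combine io(12), de(15) → 27
combine et(18), 20 → 38
combine ga(24), ka(26) → 50
combine 27, 38 → 65
combine 50, 65 → 115
The rarest symbols sit at the bottom; the longest codeword is 5 bits.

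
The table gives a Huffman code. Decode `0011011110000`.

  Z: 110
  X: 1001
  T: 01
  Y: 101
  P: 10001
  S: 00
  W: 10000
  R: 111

Read left to right; each codeword is recognised as soon as it completes (prefix code):
  00→S | 110→Z | 111→R | 10000→W
Decoded message: SZRW

SZRW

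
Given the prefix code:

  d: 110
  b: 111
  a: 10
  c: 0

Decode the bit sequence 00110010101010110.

ccdcaaaad

Read left to right; each codeword is recognised as soon as it completes (prefix code):
  0→c | 0→c | 110→d | 0→c | 10→a | 10→a | 10→a | 10→a | 110→d
Decoded message: ccdcaaaad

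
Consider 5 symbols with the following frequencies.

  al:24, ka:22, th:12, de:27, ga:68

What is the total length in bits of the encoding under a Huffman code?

Greedily combine the two least-frequent nodes:
combine th(12), ka(22) → 34
combine al(24), de(27) → 51
combine 34, 51 → 85
combine ga(68), 85 → 153
Total encoded bits = sum of merged weights = 34 + 51 + 85 + 153 = 323.

323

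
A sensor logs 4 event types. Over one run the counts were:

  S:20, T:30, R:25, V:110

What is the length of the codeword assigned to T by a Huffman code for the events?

Huffman merges, smallest pair first:
combine S(20), R(25) → 45
combine T(30), 45 → 75
combine 75, V(110) → 185
The subtree containing T is merged 2 times, so code length = 2.

2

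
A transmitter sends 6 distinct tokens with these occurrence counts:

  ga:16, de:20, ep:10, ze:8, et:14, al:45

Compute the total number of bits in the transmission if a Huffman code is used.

267

Build the Huffman tree bottom-up:
combine ze(8), ep(10) → 18
combine et(14), ga(16) → 30
combine 18, de(20) → 38
combine 30, 38 → 68
combine al(45), 68 → 113
Each symbol's bit-cost is frequency × depth; summing gives 267 bits (equivalently 18 + 30 + 38 + 68 + 113).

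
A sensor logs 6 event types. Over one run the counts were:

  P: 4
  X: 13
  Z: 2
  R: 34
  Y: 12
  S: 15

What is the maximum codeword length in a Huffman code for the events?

Merge the two lowest-weight nodes at each step:
combine Z(2), P(4) → 6
combine 6, Y(12) → 18
combine X(13), S(15) → 28
combine 18, 28 → 46
combine R(34), 46 → 80
The rarest symbols sit at the bottom; the longest codeword is 4 bits.

4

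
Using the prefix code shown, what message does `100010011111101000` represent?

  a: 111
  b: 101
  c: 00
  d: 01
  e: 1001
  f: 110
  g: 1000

geafg

Read left to right; each codeword is recognised as soon as it completes (prefix code):
  1000→g | 1001→e | 111→a | 110→f | 1000→g
Decoded message: geafg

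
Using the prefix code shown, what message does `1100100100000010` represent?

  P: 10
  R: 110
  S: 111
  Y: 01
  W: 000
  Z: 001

RYZWWP

Read left to right; each codeword is recognised as soon as it completes (prefix code):
  110→R | 01→Y | 001→Z | 000→W | 000→W | 10→P
Decoded message: RYZWWP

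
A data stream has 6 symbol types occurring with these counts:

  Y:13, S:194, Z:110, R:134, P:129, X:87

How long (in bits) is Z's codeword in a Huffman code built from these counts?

Build the tree from the bottom:
merge Y(13) and X(87): 100
merge 100 and Z(110): 210
merge P(129) and R(134): 263
merge S(194) and 210: 404
merge 263 and 404: 667
The subtree containing Z is merged 3 times, so code length = 3.

3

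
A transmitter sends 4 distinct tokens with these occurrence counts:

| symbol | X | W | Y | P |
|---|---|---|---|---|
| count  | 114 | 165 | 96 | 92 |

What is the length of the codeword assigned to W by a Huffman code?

2

Huffman merges, smallest pair first:
merge P(92) and Y(96): 188
merge X(114) and W(165): 279
merge 188 and 279: 467
W's leaf is at depth 2, giving a 2-bit codeword.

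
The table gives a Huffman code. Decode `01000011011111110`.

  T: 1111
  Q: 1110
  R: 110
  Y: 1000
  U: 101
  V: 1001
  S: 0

Read left to right; each codeword is recognised as soon as it completes (prefix code):
  0→S | 1000→Y | 0→S | 110→R | 1111→T | 1110→Q
Decoded message: SYSRTQ

SYSRTQ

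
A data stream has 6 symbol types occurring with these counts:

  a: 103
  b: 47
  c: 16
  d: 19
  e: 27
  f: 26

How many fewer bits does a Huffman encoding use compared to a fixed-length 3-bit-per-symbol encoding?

171

Fixed-length: 3 bits × 238 symbols = 714 bits.
Huffman merges:
merge c(16) and d(19): 35
merge f(26) and e(27): 53
merge 35 and b(47): 82
merge 53 and 82: 135
merge a(103) and 135: 238
Huffman total = 35 + 53 + 82 + 135 + 238 = 543 bits.
Saving = 714 − 543 = 171 bits.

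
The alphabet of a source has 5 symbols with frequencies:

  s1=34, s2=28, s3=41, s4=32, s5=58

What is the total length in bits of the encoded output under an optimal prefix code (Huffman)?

446

Build the Huffman tree bottom-up:
merge s2(28) and s4(32): 60
merge s1(34) and s3(41): 75
merge s5(58) and 60: 118
merge 75 and 118: 193
Total encoded bits = sum of merged weights = 60 + 75 + 118 + 193 = 446.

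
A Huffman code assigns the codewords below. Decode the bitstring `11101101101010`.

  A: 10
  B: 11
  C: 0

Read left to right; each codeword is recognised as soon as it completes (prefix code):
  11→B | 10→A | 11→B | 0→C | 11→B | 0→C | 10→A | 10→A
Decoded message: BABCBCAA

BABCBCAA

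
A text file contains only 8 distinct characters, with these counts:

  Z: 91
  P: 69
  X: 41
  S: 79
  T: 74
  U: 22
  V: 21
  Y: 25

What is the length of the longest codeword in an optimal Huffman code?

Merge the two lowest-weight nodes at each step:
combine V(21), U(22) → 43
combine Y(25), X(41) → 66
combine 43, 66 → 109
combine P(69), T(74) → 143
combine S(79), Z(91) → 170
combine 109, 143 → 252
combine 170, 252 → 422
The first pair merged (V, U) ends up deepest, at depth 4.

4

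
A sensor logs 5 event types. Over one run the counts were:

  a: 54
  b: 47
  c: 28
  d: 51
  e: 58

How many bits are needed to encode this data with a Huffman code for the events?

Build the Huffman tree bottom-up:
c(28) + b(47) → 75
d(51) + a(54) → 105
e(58) + 75 → 133
105 + 133 → 238
Total encoded bits = sum of merged weights = 75 + 105 + 133 + 238 = 551.

551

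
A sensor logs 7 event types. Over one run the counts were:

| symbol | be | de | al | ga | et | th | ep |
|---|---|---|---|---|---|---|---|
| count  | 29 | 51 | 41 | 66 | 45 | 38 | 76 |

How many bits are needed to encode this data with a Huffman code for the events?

Greedily combine the two least-frequent nodes:
merge be(29) and th(38): 67
merge al(41) and et(45): 86
merge de(51) and ga(66): 117
merge 67 and ep(76): 143
merge 86 and 117: 203
merge 143 and 203: 346
Each symbol's bit-cost is frequency × depth; summing gives 962 bits (equivalently 67 + 86 + 117 + 143 + 203 + 346).

962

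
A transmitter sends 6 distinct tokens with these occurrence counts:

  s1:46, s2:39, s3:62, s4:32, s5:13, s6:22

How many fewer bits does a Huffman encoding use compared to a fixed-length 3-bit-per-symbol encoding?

112

Fixed-length: 3 bits × 214 symbols = 642 bits.
Huffman merges:
s5(13) + s6(22) → 35
s4(32) + 35 → 67
s2(39) + s1(46) → 85
s3(62) + 67 → 129
85 + 129 → 214
Huffman total = 35 + 67 + 85 + 129 + 214 = 530 bits.
Saving = 642 − 530 = 112 bits.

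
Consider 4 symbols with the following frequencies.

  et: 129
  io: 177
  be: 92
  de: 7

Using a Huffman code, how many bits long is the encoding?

Build the Huffman tree bottom-up:
combine de(7), be(92) → 99
combine 99, et(129) → 228
combine io(177), 228 → 405
The encoded length is the sum of every internal node's weight: 99 + 228 + 405 = 732 bits.

732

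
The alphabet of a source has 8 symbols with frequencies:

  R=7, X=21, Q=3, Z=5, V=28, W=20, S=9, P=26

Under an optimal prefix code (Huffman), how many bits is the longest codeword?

Merge the two lowest-weight nodes at each step:
Q(3) + Z(5) → 8
R(7) + 8 → 15
S(9) + 15 → 24
W(20) + X(21) → 41
24 + P(26) → 50
V(28) + 41 → 69
50 + 69 → 119
Maximum depth reached is 5.

5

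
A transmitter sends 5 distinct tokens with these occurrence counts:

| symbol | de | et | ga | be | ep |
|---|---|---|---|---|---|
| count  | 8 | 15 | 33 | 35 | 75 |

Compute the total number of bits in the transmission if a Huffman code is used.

Build the Huffman tree bottom-up:
de(8) + et(15) → 23
23 + ga(33) → 56
be(35) + 56 → 91
ep(75) + 91 → 166
The encoded length is the sum of every internal node's weight: 23 + 56 + 91 + 166 = 336 bits.

336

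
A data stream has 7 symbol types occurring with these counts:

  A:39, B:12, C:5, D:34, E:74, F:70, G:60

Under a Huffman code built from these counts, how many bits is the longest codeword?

5

Merge the two lowest-weight nodes at each step:
combine C(5), B(12) → 17
combine 17, D(34) → 51
combine A(39), 51 → 90
combine G(60), F(70) → 130
combine E(74), 90 → 164
combine 130, 164 → 294
Maximum depth reached is 5.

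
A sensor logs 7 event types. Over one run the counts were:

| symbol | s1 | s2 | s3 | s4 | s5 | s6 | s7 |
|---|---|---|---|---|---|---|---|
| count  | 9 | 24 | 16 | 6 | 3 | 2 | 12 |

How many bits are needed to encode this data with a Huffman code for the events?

180

Merge the two smallest weights repeatedly:
s6(2) + s5(3) → 5
5 + s4(6) → 11
s1(9) + 11 → 20
s7(12) + s3(16) → 28
20 + s2(24) → 44
28 + 44 → 72
Each symbol's bit-cost is frequency × depth; summing gives 180 bits (equivalently 5 + 11 + 20 + 28 + 44 + 72).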